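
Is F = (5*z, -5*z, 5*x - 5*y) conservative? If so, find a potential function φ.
Yes, F is conservative. φ = 5*z*(x - y)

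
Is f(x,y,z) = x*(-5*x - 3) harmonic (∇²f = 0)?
No, ∇²f = -10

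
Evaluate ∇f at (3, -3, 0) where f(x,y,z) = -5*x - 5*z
(-5, 0, -5)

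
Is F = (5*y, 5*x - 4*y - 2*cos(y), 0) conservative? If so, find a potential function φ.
Yes, F is conservative. φ = 5*x*y - 2*y**2 - 2*sin(y)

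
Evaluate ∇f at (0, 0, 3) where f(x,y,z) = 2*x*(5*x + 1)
(2, 0, 0)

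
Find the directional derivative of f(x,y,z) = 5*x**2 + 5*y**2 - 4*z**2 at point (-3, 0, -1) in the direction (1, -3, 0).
-3*sqrt(10)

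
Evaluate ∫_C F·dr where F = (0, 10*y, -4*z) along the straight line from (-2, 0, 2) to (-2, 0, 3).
-10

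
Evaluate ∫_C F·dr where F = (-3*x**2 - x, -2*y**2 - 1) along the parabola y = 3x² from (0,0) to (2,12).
-1174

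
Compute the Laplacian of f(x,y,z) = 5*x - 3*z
0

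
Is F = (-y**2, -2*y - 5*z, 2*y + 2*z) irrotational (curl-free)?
No, ∇×F = (7, 0, 2*y)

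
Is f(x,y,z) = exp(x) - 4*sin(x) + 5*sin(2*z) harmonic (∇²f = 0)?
No, ∇²f = exp(x) + 4*sin(x) - 20*sin(2*z)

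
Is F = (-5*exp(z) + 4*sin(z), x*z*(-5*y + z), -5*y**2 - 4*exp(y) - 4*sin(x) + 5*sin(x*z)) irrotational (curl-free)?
No, ∇×F = (-x*z + x*(5*y - z) - 10*y - 4*exp(y), -5*z*cos(x*z) - 5*exp(z) + 4*cos(x) + 4*cos(z), z*(-5*y + z))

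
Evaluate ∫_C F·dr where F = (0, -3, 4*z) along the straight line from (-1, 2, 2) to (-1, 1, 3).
13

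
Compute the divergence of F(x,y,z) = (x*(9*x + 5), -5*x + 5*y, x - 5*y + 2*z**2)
18*x + 4*z + 10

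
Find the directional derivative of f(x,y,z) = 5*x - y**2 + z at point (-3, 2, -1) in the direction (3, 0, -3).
2*sqrt(2)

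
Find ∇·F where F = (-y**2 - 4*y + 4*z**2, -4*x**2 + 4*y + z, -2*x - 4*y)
4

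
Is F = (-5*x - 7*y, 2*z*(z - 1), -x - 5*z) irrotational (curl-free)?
No, ∇×F = (2 - 4*z, 1, 7)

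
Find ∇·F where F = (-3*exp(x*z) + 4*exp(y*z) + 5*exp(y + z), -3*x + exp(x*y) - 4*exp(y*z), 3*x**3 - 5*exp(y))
x*exp(x*y) - 3*z*exp(x*z) - 4*z*exp(y*z)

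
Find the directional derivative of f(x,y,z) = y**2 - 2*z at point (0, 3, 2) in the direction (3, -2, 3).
-9*sqrt(22)/11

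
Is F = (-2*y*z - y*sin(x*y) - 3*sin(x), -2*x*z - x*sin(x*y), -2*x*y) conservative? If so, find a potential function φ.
Yes, F is conservative. φ = -2*x*y*z + 3*cos(x) + cos(x*y)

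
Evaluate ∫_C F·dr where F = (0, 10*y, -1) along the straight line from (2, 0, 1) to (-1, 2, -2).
23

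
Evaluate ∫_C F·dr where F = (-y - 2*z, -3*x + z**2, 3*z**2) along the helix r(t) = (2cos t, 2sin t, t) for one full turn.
8*pi*(-1 + pi**2)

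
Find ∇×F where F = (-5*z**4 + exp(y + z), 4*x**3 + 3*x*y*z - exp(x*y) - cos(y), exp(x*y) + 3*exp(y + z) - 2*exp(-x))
(-3*x*y + x*exp(x*y) + 3*exp(y + z), -y*exp(x*y) - 20*z**3 + exp(y + z) - 2*exp(-x), 12*x**2 + 3*y*z - y*exp(x*y) - exp(y + z))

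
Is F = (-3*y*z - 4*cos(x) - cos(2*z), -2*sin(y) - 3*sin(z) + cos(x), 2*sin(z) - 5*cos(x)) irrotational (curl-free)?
No, ∇×F = (3*cos(z), -3*y - 5*sin(x) + 2*sin(2*z), 3*z - sin(x))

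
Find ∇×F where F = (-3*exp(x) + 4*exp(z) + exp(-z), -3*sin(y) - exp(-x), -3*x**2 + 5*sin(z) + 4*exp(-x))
(0, 6*x + 4*exp(z) - exp(-z) + 4*exp(-x), exp(-x))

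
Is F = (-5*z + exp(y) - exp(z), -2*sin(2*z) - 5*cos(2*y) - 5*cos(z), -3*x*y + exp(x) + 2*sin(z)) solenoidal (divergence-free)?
No, ∇·F = 10*sin(2*y) + 2*cos(z)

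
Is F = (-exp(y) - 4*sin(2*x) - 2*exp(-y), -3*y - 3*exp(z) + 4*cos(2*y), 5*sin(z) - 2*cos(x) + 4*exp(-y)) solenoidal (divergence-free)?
No, ∇·F = -8*sin(2*y) - 8*cos(2*x) + 5*cos(z) - 3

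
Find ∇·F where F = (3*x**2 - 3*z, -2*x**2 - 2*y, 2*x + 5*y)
6*x - 2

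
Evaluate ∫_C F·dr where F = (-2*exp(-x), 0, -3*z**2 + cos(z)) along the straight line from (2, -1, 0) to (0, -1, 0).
2 - 2*exp(-2)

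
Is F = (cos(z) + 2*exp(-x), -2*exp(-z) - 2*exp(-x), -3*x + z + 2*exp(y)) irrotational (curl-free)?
No, ∇×F = (2*exp(y) - 2*exp(-z), 3 - sin(z), 2*exp(-x))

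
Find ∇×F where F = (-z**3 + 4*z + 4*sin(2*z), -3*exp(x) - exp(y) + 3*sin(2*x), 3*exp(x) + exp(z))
(0, -3*z**2 - 3*exp(x) + 8*cos(2*z) + 4, -3*exp(x) + 6*cos(2*x))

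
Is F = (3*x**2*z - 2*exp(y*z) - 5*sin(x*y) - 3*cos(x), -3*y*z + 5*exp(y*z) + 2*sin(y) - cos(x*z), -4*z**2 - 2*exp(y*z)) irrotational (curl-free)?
No, ∇×F = (-x*sin(x*z) - 5*y*exp(y*z) + 3*y - 2*z*exp(y*z), 3*x**2 - 2*y*exp(y*z), 5*x*cos(x*y) + 2*z*exp(y*z) + z*sin(x*z))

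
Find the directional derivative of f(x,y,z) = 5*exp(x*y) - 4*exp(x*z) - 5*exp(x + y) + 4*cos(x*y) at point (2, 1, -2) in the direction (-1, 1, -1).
sqrt(3)*(-4*sin(2) + 5*exp(2))/3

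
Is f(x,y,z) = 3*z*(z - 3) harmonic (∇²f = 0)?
No, ∇²f = 6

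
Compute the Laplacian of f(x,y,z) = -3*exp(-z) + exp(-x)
-3*exp(-z) + exp(-x)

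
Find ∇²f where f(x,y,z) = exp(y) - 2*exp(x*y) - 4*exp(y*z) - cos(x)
-2*x**2*exp(x*y) - 2*y**2*exp(x*y) - 4*y**2*exp(y*z) - 4*z**2*exp(y*z) + exp(y) + cos(x)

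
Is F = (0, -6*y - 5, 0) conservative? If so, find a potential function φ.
Yes, F is conservative. φ = y*(-3*y - 5)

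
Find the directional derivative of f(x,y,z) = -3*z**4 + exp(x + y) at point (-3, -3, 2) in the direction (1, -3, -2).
sqrt(14)*(-1 + 96*exp(6))*exp(-6)/7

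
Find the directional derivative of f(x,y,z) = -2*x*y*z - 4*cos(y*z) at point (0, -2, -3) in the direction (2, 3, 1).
-2*sqrt(14)*(11*sin(6) + 6)/7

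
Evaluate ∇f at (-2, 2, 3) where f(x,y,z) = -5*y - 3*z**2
(0, -5, -18)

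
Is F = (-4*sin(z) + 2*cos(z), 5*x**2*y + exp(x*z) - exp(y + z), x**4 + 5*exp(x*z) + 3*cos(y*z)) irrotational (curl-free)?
No, ∇×F = (-x*exp(x*z) - 3*z*sin(y*z) + exp(y + z), -4*x**3 - 5*z*exp(x*z) - 2*sin(z) - 4*cos(z), 10*x*y + z*exp(x*z))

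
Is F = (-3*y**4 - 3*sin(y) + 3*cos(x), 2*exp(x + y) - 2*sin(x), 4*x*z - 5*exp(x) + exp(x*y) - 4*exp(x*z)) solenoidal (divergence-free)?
No, ∇·F = -4*x*exp(x*z) + 4*x + 2*exp(x + y) - 3*sin(x)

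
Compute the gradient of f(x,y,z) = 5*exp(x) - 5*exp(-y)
(5*exp(x), 5*exp(-y), 0)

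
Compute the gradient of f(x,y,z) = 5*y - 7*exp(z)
(0, 5, -7*exp(z))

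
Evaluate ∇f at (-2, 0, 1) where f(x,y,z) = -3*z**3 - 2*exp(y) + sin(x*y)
(0, -4, -9)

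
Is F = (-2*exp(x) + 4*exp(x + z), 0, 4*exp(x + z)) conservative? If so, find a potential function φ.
Yes, F is conservative. φ = -2*exp(x) + 4*exp(x + z)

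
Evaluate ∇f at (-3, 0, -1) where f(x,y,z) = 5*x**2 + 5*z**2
(-30, 0, -10)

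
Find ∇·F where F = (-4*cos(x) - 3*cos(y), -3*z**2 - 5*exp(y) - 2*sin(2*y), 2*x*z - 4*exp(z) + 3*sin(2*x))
2*x - 5*exp(y) - 4*exp(z) + 4*sin(x) - 4*cos(2*y)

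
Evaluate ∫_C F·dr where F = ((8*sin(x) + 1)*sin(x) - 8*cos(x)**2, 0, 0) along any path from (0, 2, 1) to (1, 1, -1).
-4*sin(2) - cos(1) + 1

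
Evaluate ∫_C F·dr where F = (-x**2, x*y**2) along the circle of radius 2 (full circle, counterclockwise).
4*pi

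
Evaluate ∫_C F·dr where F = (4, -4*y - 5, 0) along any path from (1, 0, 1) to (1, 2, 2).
-18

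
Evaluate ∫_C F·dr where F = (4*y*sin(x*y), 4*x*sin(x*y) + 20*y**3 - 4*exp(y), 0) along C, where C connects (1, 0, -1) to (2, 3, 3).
-4*exp(3) - 4*cos(6) + 413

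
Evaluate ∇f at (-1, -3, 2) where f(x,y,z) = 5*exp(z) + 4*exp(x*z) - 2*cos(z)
(8*exp(-2), 0, -4*exp(-2) + 2*sin(2) + 5*exp(2))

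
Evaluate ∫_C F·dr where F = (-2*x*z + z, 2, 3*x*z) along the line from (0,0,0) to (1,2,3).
25/2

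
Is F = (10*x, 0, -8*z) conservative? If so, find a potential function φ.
Yes, F is conservative. φ = 5*x**2 - 4*z**2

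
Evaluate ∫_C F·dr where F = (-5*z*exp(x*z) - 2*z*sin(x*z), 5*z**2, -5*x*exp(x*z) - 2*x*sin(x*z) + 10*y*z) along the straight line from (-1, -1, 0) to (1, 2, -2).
2*cos(2) - 5*exp(-2) + 43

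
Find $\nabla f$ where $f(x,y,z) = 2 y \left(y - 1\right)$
(0, 4*y - 2, 0)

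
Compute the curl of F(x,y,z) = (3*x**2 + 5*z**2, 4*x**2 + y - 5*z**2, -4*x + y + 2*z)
(10*z + 1, 10*z + 4, 8*x)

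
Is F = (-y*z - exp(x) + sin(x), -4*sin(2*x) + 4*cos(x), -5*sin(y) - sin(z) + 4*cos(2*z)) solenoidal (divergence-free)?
No, ∇·F = -exp(x) - 8*sin(2*z) + cos(x) - cos(z)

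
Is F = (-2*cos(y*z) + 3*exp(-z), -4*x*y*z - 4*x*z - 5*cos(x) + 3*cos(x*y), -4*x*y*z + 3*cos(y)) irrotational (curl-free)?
No, ∇×F = (4*x*y - 4*x*z + 4*x - 3*sin(y), 4*y*z + 2*y*sin(y*z) - 3*exp(-z), -4*y*z - 3*y*sin(x*y) - 2*z*sin(y*z) - 4*z + 5*sin(x))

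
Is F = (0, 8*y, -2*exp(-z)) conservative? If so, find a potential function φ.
Yes, F is conservative. φ = 4*y**2 + 2*exp(-z)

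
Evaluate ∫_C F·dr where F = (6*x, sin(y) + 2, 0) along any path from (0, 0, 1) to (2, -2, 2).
9 - cos(2)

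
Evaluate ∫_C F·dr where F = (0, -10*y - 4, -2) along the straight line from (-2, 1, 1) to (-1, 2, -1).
-15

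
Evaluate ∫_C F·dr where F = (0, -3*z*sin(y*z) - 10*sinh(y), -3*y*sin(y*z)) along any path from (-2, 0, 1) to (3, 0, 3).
0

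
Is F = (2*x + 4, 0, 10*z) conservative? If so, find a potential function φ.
Yes, F is conservative. φ = x**2 + 4*x + 5*z**2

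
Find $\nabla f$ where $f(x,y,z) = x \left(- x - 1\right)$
(-2*x - 1, 0, 0)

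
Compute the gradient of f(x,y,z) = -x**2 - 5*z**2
(-2*x, 0, -10*z)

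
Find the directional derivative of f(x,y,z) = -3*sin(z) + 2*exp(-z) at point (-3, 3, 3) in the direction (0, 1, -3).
3*sqrt(10)*(3*exp(3)*cos(3) + 2)*exp(-3)/10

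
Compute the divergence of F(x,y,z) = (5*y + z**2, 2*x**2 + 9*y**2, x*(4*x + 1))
18*y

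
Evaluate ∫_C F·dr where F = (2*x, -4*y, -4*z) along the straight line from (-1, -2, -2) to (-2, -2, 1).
9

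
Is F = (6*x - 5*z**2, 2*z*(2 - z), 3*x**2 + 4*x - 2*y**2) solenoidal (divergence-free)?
No, ∇·F = 6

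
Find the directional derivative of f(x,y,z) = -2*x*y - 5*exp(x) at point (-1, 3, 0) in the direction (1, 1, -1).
sqrt(3)*(-4*E - 5)*exp(-1)/3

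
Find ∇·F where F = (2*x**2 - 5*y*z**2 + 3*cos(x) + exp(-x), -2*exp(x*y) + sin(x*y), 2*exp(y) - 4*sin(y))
-2*x*exp(x*y) + x*cos(x*y) + 4*x - 3*sin(x) - exp(-x)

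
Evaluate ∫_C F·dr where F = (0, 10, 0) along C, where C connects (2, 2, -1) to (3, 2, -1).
0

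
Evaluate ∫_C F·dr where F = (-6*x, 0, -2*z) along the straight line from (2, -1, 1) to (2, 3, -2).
-3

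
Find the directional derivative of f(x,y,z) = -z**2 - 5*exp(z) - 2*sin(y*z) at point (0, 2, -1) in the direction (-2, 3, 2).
2*sqrt(17)*(-5 - E*cos(2) + 2*E)*exp(-1)/17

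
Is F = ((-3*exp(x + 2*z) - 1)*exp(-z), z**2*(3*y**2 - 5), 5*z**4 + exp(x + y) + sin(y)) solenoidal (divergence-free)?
No, ∇·F = 6*y*z**2 + 20*z**3 - 3*exp(x + z)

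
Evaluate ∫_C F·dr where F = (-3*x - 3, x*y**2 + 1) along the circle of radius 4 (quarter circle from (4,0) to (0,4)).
40 + 16*pi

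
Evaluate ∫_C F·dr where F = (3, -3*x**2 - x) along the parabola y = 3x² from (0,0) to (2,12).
-82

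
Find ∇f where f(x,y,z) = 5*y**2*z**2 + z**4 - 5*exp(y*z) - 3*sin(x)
(-3*cos(x), 5*z*(2*y*z - exp(y*z)), 10*y**2*z - 5*y*exp(y*z) + 4*z**3)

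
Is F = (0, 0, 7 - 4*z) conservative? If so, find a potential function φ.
Yes, F is conservative. φ = z*(7 - 2*z)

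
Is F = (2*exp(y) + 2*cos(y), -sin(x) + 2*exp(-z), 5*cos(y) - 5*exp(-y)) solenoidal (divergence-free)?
Yes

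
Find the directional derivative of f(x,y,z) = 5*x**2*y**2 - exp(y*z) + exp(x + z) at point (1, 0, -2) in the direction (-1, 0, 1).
0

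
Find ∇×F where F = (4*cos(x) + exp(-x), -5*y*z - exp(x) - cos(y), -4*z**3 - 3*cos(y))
(5*y + 3*sin(y), 0, -exp(x))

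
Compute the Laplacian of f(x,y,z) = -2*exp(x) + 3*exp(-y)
-2*exp(x) + 3*exp(-y)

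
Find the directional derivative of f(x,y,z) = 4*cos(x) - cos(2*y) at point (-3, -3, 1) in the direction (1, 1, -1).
2*sqrt(3)*(-sin(6) + 2*sin(3))/3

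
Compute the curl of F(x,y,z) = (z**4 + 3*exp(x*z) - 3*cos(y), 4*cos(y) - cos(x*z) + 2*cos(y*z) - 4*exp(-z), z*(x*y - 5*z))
(x*z - x*sin(x*z) + 2*y*sin(y*z) - 4*exp(-z), 3*x*exp(x*z) - y*z + 4*z**3, z*sin(x*z) - 3*sin(y))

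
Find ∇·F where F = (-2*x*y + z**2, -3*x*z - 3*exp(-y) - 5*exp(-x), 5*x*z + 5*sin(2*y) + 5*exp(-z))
5*x - 2*y - 5*exp(-z) + 3*exp(-y)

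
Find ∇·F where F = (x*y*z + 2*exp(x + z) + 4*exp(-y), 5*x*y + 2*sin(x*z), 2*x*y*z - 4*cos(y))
2*x*y + 5*x + y*z + 2*exp(x + z)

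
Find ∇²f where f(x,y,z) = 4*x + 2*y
0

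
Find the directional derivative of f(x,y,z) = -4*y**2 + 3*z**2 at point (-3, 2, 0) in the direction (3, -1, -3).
16*sqrt(19)/19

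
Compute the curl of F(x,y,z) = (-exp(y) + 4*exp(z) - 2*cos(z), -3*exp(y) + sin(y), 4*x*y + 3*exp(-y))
(4*x - 3*exp(-y), -4*y + 4*exp(z) + 2*sin(z), exp(y))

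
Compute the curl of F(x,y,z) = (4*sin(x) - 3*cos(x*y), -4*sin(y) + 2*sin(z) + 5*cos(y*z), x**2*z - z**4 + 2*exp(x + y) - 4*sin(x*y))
(-4*x*cos(x*y) + 5*y*sin(y*z) + 2*exp(x + y) - 2*cos(z), -2*x*z + 4*y*cos(x*y) - 2*exp(x + y), -3*x*sin(x*y))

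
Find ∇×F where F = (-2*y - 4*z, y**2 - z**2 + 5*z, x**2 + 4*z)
(2*z - 5, -2*x - 4, 2)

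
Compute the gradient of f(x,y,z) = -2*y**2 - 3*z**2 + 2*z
(0, -4*y, 2 - 6*z)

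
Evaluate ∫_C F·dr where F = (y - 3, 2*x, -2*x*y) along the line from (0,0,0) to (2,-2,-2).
-52/3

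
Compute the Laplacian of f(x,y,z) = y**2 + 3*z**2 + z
8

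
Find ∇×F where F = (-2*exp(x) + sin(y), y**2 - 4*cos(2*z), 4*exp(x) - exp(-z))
(-8*sin(2*z), -4*exp(x), -cos(y))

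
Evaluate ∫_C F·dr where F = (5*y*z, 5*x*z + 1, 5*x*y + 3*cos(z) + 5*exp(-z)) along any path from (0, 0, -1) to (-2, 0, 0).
-5 + 3*sin(1) + 5*E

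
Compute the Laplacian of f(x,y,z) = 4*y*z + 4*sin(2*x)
-16*sin(2*x)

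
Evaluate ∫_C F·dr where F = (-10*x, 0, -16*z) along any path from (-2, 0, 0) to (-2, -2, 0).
0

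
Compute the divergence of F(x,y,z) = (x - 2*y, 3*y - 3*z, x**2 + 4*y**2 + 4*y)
4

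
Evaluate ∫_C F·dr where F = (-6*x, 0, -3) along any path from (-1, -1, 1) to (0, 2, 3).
-3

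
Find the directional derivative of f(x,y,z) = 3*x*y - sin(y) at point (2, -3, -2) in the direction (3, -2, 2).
sqrt(17)*(-39 + 2*cos(3))/17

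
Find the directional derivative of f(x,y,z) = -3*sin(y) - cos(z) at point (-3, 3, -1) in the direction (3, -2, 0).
6*sqrt(13)*cos(3)/13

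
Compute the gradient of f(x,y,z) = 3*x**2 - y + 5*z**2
(6*x, -1, 10*z)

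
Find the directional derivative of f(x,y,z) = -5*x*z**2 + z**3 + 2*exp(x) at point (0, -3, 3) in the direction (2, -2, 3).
-5*sqrt(17)/17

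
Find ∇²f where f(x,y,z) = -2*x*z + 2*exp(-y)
2*exp(-y)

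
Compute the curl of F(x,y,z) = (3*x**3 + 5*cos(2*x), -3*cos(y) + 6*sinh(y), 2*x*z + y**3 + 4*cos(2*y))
(3*y**2 - 8*sin(2*y), -2*z, 0)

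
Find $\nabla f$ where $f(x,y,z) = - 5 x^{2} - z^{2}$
(-10*x, 0, -2*z)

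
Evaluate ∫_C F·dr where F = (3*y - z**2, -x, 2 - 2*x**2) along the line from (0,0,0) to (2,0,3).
-8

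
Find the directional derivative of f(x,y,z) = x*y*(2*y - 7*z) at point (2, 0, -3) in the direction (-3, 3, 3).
14*sqrt(3)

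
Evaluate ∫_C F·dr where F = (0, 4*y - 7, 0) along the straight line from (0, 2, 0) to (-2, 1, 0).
1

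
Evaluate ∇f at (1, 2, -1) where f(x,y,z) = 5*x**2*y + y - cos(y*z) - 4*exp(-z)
(20, sin(2) + 6, -2*sin(2) + 4*E)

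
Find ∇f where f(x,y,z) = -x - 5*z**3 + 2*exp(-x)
(-1 - 2*exp(-x), 0, -15*z**2)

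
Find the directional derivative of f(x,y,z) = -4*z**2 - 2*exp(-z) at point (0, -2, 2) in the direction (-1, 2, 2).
-32/3 + 4*exp(-2)/3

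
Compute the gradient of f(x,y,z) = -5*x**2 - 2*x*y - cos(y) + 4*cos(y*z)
(-10*x - 2*y, -2*x - 4*z*sin(y*z) + sin(y), -4*y*sin(y*z))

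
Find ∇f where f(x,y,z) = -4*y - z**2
(0, -4, -2*z)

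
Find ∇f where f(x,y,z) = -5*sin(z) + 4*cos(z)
(0, 0, -4*sin(z) - 5*cos(z))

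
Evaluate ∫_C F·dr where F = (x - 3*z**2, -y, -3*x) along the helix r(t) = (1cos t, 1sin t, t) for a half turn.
-12 + 3*pi**2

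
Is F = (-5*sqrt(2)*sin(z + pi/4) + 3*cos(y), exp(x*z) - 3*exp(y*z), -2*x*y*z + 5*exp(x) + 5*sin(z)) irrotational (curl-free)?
No, ∇×F = (-2*x*z - x*exp(x*z) + 3*y*exp(y*z), 2*y*z - 5*exp(x) - 5*sqrt(2)*cos(z + pi/4), z*exp(x*z) + 3*sin(y))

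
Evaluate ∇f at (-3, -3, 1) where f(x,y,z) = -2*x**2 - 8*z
(12, 0, -8)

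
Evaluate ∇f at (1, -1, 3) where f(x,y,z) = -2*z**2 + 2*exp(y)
(0, 2*exp(-1), -12)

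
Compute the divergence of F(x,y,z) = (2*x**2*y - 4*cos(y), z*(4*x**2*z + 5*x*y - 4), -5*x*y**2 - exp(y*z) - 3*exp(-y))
4*x*y + 5*x*z - y*exp(y*z)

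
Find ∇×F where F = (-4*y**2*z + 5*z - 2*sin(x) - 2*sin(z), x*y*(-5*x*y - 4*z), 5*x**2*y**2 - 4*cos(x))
(2*x*y*(5*x + 2), -10*x*y**2 - 4*y**2 - 4*sin(x) - 2*cos(z) + 5, 2*y*(-5*x*y + 2*z))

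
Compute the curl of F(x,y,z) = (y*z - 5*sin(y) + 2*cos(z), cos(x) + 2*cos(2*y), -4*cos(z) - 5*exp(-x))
(0, y - 2*sin(z) - 5*exp(-x), -z - sin(x) + 5*cos(y))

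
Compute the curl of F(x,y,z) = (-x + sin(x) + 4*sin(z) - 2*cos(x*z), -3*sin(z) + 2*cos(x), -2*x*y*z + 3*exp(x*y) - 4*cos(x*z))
(-2*x*z + 3*x*exp(x*y) + 3*cos(z), 2*x*sin(x*z) + 2*y*z - 3*y*exp(x*y) - 4*z*sin(x*z) + 4*cos(z), -2*sin(x))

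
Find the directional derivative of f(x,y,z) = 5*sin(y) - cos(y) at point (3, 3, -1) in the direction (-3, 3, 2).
3*sqrt(22)*(5*cos(3) + sin(3))/22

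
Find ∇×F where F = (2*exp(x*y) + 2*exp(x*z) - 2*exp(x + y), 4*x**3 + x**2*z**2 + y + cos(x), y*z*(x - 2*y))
(z*(-2*x**2 + x - 4*y), 2*x*exp(x*z) - y*z, 12*x**2 + 2*x*z**2 - 2*x*exp(x*y) + 2*exp(x + y) - sin(x))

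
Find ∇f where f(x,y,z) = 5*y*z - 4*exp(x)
(-4*exp(x), 5*z, 5*y)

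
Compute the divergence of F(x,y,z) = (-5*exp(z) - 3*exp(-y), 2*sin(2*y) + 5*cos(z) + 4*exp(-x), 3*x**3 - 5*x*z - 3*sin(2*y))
-5*x + 4*cos(2*y)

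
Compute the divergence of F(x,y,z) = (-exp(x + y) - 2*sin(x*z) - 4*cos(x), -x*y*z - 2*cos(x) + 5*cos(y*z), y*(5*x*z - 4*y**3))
5*x*y - x*z - 5*z*sin(y*z) - 2*z*cos(x*z) - exp(x + y) + 4*sin(x)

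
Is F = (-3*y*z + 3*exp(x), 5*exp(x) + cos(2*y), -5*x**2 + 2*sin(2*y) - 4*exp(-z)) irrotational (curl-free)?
No, ∇×F = (4*cos(2*y), 10*x - 3*y, 3*z + 5*exp(x))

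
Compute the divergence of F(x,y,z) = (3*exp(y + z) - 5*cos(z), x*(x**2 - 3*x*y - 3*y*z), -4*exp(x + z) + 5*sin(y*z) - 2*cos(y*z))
-3*x*(x + z) + 2*y*sin(y*z) + 5*y*cos(y*z) - 4*exp(x + z)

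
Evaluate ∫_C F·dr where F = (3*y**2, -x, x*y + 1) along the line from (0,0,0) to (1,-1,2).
17/6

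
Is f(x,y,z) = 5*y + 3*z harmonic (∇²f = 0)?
Yes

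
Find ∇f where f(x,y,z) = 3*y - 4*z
(0, 3, -4)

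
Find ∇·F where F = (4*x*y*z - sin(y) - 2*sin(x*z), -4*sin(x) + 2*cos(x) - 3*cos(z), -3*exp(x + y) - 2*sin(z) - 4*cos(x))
4*y*z - 2*z*cos(x*z) - 2*cos(z)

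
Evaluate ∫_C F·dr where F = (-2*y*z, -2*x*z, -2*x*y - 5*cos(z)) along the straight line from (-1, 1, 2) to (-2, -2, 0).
-4 + 5*sin(2)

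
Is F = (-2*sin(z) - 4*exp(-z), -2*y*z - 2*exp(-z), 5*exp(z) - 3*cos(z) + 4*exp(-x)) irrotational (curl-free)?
No, ∇×F = (2*y - 2*exp(-z), -2*cos(z) + 4*exp(-z) + 4*exp(-x), 0)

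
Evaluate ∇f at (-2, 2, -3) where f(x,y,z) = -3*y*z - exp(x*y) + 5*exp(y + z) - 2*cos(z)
(-2*exp(-4), 2*exp(-4) + 5*exp(-1) + 9, -6 - 2*sin(3) + 5*exp(-1))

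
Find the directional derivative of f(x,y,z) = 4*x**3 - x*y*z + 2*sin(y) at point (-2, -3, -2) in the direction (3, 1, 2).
sqrt(14)*(cos(3) + 55)/7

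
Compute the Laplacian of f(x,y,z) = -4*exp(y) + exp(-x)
-4*exp(y) + exp(-x)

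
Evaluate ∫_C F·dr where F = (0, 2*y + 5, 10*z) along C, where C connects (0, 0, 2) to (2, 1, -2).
6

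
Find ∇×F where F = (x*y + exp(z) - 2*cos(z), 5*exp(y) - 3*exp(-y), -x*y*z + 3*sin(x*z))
(-x*z, y*z - 3*z*cos(x*z) + exp(z) + 2*sin(z), -x)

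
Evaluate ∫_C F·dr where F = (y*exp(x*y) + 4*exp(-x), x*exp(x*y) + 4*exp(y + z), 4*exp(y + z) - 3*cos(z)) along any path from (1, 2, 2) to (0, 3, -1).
-4*exp(4) - 3 + 4*exp(-1) + 3*sin(1) + 3*sin(2) + 3*exp(2)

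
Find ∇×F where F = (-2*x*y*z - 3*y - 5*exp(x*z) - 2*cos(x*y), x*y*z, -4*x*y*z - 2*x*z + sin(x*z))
(x*(-y - 4*z), -2*x*y - 5*x*exp(x*z) + 4*y*z - z*cos(x*z) + 2*z, 2*x*z - 2*x*sin(x*y) + y*z + 3)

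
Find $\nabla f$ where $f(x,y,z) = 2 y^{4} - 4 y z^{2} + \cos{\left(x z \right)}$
(-z*sin(x*z), 8*y**3 - 4*z**2, -x*sin(x*z) - 8*y*z)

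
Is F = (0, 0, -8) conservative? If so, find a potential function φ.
Yes, F is conservative. φ = -8*z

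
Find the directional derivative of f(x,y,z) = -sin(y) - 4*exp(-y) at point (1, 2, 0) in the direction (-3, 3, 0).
sqrt(2)*(-exp(2)*cos(2) + 4)*exp(-2)/2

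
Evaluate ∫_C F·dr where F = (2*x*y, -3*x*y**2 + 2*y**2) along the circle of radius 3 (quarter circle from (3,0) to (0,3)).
-243*pi/16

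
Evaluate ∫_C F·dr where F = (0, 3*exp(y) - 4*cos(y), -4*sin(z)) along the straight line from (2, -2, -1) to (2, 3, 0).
-4*sin(2) - 4*cos(1) - 4*sin(3) - 3*exp(-2) + 4 + 3*exp(3)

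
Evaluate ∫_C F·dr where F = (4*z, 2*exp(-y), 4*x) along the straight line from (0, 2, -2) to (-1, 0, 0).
-2 + 2*exp(-2)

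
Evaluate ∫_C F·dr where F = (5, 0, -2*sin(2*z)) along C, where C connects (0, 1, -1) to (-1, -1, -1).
-5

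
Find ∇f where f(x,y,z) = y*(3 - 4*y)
(0, 3 - 8*y, 0)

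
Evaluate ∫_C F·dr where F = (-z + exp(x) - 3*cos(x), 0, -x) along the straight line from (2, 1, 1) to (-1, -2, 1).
-exp(2) + exp(-1) + 3*sin(1) + 3*sin(2) + 3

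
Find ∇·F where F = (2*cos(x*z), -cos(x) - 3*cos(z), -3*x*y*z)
-3*x*y - 2*z*sin(x*z)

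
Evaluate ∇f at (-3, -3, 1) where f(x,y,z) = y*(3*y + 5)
(0, -13, 0)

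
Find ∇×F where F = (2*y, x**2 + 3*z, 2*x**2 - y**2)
(-2*y - 3, -4*x, 2*x - 2)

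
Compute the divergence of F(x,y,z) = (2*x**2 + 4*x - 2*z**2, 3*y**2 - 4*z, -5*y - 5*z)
4*x + 6*y - 1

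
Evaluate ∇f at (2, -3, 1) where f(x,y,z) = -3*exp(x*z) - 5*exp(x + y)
((-3*exp(3) - 5)*exp(-1), -5*exp(-1), -6*exp(2))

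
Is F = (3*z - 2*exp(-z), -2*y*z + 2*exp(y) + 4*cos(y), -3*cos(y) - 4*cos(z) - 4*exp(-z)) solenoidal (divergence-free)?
No, ∇·F = -2*z + 2*exp(y) - 4*sin(y) + 4*sin(z) + 4*exp(-z)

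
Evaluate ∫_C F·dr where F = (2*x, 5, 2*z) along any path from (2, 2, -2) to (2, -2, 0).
-24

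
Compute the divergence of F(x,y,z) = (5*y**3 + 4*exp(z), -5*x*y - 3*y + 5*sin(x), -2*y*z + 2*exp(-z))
-5*x - 2*y - 3 - 2*exp(-z)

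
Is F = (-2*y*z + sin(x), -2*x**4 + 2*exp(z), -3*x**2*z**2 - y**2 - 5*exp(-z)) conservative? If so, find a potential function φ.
No, ∇×F = (-2*y - 2*exp(z), 6*x*z**2 - 2*y, -8*x**3 + 2*z) ≠ 0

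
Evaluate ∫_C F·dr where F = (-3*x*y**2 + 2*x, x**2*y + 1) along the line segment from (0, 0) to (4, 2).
-14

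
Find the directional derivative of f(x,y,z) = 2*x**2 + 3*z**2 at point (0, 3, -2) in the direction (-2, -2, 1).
-4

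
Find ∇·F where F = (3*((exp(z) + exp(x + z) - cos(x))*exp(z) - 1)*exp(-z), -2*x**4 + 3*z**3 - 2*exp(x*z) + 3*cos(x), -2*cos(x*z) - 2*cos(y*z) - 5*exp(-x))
2*x*sin(x*z) + 2*y*sin(y*z) + 3*exp(x + z) + 3*sin(x)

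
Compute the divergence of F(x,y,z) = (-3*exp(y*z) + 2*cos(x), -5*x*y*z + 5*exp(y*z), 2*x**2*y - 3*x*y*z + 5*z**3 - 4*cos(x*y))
-3*x*y - 5*x*z + 15*z**2 + 5*z*exp(y*z) - 2*sin(x)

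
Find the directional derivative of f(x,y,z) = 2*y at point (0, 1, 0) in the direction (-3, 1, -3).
2*sqrt(19)/19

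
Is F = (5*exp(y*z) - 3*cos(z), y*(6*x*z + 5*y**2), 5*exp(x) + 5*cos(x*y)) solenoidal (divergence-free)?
No, ∇·F = 6*x*z + 15*y**2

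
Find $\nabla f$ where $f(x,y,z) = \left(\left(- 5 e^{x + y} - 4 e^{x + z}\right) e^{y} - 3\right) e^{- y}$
(-5*exp(x + y) - 4*exp(x + z), (3 - 5*exp(x + 2*y))*exp(-y), -4*exp(x + z))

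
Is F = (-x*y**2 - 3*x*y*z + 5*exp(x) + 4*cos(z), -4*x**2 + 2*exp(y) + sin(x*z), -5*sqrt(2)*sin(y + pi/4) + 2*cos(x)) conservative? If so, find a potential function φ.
No, ∇×F = (-x*cos(x*z) - 5*sqrt(2)*cos(y + pi/4), -3*x*y + 2*sin(x) - 4*sin(z), 2*x*y + 3*x*z - 8*x + z*cos(x*z)) ≠ 0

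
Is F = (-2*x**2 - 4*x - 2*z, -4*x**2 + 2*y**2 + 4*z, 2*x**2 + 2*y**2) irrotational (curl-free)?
No, ∇×F = (4*y - 4, -4*x - 2, -8*x)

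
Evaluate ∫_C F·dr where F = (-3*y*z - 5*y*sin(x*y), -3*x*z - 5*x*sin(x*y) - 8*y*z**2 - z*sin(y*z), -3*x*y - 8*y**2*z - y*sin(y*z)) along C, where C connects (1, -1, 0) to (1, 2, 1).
-23 - 5*cos(1) + 6*cos(2)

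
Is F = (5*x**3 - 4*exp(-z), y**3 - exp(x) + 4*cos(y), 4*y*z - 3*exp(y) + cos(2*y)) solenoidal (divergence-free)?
No, ∇·F = 15*x**2 + 3*y**2 + 4*y - 4*sin(y)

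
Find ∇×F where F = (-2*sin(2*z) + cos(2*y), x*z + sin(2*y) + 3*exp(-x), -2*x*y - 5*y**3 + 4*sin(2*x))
(-3*x - 15*y**2, 2*y - 8*cos(2*x) - 4*cos(2*z), z + 2*sin(2*y) - 3*exp(-x))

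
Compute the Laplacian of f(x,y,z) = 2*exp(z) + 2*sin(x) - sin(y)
2*exp(z) - 2*sin(x) + sin(y)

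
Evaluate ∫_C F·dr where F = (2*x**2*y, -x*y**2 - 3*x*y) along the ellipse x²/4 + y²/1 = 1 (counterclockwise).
-9*pi/2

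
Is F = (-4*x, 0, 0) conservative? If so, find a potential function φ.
Yes, F is conservative. φ = -2*x**2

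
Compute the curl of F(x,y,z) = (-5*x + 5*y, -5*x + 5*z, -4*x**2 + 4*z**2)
(-5, 8*x, -10)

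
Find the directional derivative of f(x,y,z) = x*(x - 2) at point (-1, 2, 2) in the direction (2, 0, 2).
-2*sqrt(2)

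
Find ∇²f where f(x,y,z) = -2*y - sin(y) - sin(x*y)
x**2*sin(x*y) + y**2*sin(x*y) + sin(y)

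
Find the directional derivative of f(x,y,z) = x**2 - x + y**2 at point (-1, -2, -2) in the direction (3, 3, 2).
-21*sqrt(22)/22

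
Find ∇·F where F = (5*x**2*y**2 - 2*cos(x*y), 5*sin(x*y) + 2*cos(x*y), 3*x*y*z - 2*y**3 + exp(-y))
10*x*y**2 + 3*x*y - 2*x*sin(x*y) + 5*x*cos(x*y) + 2*y*sin(x*y)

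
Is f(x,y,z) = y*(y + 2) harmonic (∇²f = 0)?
No, ∇²f = 2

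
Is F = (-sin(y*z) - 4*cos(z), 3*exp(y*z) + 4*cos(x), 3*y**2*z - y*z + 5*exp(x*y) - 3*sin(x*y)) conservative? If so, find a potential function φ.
No, ∇×F = (5*x*exp(x*y) - 3*x*cos(x*y) + 6*y*z - 3*y*exp(y*z) - z, -5*y*exp(x*y) + 3*y*cos(x*y) - y*cos(y*z) + 4*sin(z), z*cos(y*z) - 4*sin(x)) ≠ 0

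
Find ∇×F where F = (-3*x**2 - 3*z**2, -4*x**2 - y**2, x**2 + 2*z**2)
(0, -2*x - 6*z, -8*x)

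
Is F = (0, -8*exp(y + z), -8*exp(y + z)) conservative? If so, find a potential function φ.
Yes, F is conservative. φ = -8*exp(y + z)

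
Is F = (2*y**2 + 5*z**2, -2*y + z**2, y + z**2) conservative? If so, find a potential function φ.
No, ∇×F = (1 - 2*z, 10*z, -4*y) ≠ 0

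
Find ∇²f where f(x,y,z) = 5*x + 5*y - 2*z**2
-4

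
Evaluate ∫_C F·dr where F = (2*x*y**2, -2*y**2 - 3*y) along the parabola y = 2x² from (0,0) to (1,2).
-10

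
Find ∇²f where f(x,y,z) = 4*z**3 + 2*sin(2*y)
24*z - 8*sin(2*y)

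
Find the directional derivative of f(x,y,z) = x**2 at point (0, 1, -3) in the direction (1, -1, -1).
0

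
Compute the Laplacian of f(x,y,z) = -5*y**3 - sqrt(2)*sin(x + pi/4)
-30*y + sqrt(2)*sin(x + pi/4)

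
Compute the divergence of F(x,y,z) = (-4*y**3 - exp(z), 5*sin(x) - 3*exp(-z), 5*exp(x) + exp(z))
exp(z)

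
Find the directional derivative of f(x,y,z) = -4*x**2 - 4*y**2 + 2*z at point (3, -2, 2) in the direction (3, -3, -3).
-14*sqrt(3)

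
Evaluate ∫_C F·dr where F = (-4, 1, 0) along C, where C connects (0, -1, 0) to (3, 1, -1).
-10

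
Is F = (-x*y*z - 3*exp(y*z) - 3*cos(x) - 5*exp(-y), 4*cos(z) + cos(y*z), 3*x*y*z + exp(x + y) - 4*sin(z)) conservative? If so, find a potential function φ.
No, ∇×F = (3*x*z + y*sin(y*z) + exp(x + y) + 4*sin(z), -x*y - 3*y*z - 3*y*exp(y*z) - exp(x + y), x*z + 3*z*exp(y*z) - 5*exp(-y)) ≠ 0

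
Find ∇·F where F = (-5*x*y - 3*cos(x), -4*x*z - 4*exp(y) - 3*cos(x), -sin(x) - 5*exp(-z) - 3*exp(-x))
-5*y - 4*exp(y) + 3*sin(x) + 5*exp(-z)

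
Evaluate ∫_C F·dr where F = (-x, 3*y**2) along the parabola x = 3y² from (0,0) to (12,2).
-64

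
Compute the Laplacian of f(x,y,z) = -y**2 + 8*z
-2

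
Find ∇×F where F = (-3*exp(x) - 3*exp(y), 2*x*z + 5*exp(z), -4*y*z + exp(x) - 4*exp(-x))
(-2*x - 4*z - 5*exp(z), -exp(x) - 4*exp(-x), 2*z + 3*exp(y))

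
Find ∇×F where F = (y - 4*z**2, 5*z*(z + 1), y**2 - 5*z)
(2*y - 10*z - 5, -8*z, -1)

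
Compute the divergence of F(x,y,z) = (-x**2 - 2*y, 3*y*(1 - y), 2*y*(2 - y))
-2*x - 6*y + 3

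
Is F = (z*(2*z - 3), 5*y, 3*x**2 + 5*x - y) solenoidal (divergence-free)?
No, ∇·F = 5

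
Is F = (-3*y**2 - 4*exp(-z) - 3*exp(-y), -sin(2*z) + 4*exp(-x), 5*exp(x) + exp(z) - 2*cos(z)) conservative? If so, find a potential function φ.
No, ∇×F = (2*cos(2*z), -5*exp(x) + 4*exp(-z), 6*y - 3*exp(-y) - 4*exp(-x)) ≠ 0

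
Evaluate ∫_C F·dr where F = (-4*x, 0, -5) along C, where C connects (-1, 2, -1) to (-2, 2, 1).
-16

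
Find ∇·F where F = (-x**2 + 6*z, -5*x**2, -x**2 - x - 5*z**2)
-2*x - 10*z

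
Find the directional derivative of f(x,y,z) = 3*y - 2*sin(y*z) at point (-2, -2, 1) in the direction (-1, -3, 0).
3*sqrt(10)*(-3 + 2*cos(2))/10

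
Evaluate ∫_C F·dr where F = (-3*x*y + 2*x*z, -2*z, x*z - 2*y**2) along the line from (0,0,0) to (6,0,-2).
-40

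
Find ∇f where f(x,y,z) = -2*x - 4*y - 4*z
(-2, -4, -4)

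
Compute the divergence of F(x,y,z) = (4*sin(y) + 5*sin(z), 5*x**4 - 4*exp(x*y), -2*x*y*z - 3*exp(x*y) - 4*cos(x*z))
2*x*(-y - 2*exp(x*y) + 2*sin(x*z))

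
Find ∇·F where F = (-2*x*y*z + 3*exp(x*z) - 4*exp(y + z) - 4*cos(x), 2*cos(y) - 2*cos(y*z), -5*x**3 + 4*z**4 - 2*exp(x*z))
-2*x*exp(x*z) - 2*y*z + 16*z**3 + 3*z*exp(x*z) + 2*z*sin(y*z) + 4*sin(x) - 2*sin(y)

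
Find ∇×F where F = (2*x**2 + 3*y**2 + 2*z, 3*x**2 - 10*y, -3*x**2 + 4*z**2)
(0, 6*x + 2, 6*x - 6*y)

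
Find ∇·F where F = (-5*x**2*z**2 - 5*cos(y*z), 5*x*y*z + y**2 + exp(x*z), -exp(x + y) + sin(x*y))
-10*x*z**2 + 5*x*z + 2*y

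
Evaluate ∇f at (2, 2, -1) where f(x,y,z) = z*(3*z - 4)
(0, 0, -10)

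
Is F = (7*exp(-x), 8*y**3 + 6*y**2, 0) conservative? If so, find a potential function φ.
Yes, F is conservative. φ = 2*y**4 + 2*y**3 - 7*exp(-x)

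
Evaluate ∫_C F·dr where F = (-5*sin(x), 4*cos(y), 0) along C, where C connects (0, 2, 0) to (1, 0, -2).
-5 - 4*sin(2) + 5*cos(1)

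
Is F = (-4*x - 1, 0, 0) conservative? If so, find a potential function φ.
Yes, F is conservative. φ = x*(-2*x - 1)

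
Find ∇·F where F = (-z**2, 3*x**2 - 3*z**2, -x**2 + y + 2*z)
2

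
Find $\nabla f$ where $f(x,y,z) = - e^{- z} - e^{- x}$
(exp(-x), 0, exp(-z))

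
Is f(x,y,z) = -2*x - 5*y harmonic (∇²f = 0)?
Yes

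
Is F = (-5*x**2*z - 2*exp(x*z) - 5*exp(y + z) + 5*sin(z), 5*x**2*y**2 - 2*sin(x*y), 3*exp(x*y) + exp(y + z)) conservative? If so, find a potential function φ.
No, ∇×F = (3*x*exp(x*y) + exp(y + z), -5*x**2 - 2*x*exp(x*z) - 3*y*exp(x*y) - 5*exp(y + z) + 5*cos(z), 10*x*y**2 - 2*y*cos(x*y) + 5*exp(y + z)) ≠ 0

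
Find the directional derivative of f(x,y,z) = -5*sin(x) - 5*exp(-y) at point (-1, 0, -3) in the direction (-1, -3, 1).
5*sqrt(11)*(-3 + cos(1))/11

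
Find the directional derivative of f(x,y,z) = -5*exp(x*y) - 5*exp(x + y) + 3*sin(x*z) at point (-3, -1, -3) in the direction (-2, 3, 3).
sqrt(22)*(-5 - 9*exp(4)*cos(9) + 35*exp(7))*exp(-4)/22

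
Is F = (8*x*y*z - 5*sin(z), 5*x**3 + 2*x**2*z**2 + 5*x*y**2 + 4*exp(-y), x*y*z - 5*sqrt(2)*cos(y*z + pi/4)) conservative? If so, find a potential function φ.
No, ∇×F = (z*(-4*x**2 + x + 5*sqrt(2)*sin(y*z + pi/4)), 8*x*y - y*z - 5*cos(z), 15*x**2 + 4*x*z**2 - 8*x*z + 5*y**2) ≠ 0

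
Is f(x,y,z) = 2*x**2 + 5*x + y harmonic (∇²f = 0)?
No, ∇²f = 4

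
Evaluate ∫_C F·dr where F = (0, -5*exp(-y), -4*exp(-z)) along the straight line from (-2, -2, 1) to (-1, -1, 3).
(5*(1 - E)*exp(4) - 4*exp(2) + 4)*exp(-3)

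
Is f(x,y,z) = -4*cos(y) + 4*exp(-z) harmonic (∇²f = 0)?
No, ∇²f = 4*cos(y) + 4*exp(-z)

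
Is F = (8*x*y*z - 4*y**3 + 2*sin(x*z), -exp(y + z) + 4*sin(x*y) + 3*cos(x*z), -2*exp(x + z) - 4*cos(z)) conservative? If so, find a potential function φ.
No, ∇×F = (3*x*sin(x*z) + exp(y + z), 8*x*y + 2*x*cos(x*z) + 2*exp(x + z), -8*x*z + 12*y**2 + 4*y*cos(x*y) - 3*z*sin(x*z)) ≠ 0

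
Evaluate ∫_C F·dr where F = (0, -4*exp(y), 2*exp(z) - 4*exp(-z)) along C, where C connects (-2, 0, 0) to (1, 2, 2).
-2*exp(2) - 2 + 4*exp(-2)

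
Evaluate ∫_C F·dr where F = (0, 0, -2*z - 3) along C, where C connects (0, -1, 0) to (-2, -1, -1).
2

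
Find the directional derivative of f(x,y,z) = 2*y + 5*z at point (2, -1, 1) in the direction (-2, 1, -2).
-8/3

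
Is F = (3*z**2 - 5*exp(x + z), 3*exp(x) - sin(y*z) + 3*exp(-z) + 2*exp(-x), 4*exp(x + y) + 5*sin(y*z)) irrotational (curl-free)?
No, ∇×F = (y*cos(y*z) + 5*z*cos(y*z) + 4*exp(x + y) + 3*exp(-z), 6*z - 4*exp(x + y) - 5*exp(x + z), 5*sinh(x) + cosh(x))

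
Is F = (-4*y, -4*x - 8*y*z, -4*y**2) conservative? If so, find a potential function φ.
Yes, F is conservative. φ = 4*y*(-x - y*z)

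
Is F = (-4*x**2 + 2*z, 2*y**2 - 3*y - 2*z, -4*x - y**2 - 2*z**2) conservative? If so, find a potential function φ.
No, ∇×F = (2 - 2*y, 6, 0) ≠ 0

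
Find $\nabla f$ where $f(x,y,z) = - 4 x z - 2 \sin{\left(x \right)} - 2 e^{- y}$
(-4*z - 2*cos(x), 2*exp(-y), -4*x)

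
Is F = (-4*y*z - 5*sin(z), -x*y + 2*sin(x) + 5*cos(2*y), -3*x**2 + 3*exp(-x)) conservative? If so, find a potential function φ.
No, ∇×F = (0, 6*x - 4*y - 5*cos(z) + 3*exp(-x), -y + 4*z + 2*cos(x)) ≠ 0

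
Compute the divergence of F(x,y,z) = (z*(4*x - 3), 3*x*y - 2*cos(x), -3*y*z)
3*x - 3*y + 4*z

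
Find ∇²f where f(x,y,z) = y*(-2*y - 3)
-4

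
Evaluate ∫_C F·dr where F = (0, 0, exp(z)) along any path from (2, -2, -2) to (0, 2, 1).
-(1 - exp(3))*exp(-2)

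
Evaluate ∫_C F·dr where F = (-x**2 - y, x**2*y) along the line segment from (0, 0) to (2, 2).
-2/3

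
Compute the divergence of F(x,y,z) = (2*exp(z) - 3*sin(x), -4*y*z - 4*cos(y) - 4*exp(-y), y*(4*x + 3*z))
3*y - 4*z + 4*sin(y) - 3*cos(x) + 4*exp(-y)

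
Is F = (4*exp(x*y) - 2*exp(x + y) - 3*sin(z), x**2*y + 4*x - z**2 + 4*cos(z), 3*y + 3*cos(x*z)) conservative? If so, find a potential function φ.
No, ∇×F = (2*z + 4*sin(z) + 3, 3*z*sin(x*z) - 3*cos(z), 2*x*y - 4*x*exp(x*y) + 2*exp(x + y) + 4) ≠ 0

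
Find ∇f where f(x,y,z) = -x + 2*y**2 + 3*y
(-1, 4*y + 3, 0)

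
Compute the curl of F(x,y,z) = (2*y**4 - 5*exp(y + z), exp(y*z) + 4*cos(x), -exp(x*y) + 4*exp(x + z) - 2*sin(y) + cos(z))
(-x*exp(x*y) - y*exp(y*z) - 2*cos(y), y*exp(x*y) - 4*exp(x + z) - 5*exp(y + z), -8*y**3 + 5*exp(y + z) - 4*sin(x))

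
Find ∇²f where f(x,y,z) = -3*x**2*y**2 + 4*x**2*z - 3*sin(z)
-6*x**2 - 6*y**2 + 8*z + 3*sin(z)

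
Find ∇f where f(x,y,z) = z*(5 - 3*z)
(0, 0, 5 - 6*z)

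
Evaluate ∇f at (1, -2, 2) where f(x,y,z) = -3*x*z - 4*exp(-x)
(-6 + 4*exp(-1), 0, -3)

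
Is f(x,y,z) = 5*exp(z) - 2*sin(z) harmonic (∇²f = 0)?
No, ∇²f = 5*exp(z) + 2*sin(z)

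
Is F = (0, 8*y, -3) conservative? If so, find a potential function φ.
Yes, F is conservative. φ = 4*y**2 - 3*z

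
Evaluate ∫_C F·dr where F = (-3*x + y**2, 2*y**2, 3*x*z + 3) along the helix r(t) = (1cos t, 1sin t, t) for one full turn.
6*pi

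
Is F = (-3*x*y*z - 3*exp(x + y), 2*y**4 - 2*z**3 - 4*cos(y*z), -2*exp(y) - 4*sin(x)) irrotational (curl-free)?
No, ∇×F = (-4*y*sin(y*z) + 6*z**2 - 2*exp(y), -3*x*y + 4*cos(x), 3*x*z + 3*exp(x + y))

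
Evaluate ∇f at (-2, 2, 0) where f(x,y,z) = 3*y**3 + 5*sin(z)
(0, 36, 5)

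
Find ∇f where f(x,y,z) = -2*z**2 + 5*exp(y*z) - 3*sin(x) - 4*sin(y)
(-3*cos(x), 5*z*exp(y*z) - 4*cos(y), 5*y*exp(y*z) - 4*z)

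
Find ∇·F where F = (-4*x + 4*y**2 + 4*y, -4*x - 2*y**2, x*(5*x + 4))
-4*y - 4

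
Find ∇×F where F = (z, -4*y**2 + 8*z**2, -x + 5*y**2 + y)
(10*y - 16*z + 1, 2, 0)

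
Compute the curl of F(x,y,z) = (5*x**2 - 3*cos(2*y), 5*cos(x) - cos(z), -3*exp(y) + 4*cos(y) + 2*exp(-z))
(-3*exp(y) - 4*sin(y) - sin(z), 0, -5*sin(x) - 6*sin(2*y))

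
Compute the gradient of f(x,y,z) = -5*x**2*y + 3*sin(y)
(-10*x*y, -5*x**2 + 3*cos(y), 0)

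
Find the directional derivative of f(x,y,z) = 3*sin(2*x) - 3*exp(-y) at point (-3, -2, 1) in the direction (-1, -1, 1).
-sqrt(3)*(2*cos(6) + exp(2))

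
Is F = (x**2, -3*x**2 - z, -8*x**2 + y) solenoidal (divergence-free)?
No, ∇·F = 2*x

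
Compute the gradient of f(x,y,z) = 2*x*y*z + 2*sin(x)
(2*y*z + 2*cos(x), 2*x*z, 2*x*y)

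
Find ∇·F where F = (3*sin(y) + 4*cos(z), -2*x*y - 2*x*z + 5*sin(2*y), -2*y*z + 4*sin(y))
-2*x - 2*y + 10*cos(2*y)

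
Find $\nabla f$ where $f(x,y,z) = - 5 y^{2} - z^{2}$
(0, -10*y, -2*z)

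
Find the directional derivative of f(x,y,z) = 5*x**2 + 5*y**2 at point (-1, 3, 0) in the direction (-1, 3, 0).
10*sqrt(10)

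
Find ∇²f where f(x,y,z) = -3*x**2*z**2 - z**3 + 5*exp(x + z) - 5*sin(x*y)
5*x**2*sin(x*y) - 6*x**2 + 5*y**2*sin(x*y) - 6*z**2 - 6*z + 10*exp(x + z)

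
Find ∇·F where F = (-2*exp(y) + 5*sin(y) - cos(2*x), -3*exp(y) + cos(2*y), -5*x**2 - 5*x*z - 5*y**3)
-5*x - 3*exp(y) + 2*sin(2*x) - 2*sin(2*y)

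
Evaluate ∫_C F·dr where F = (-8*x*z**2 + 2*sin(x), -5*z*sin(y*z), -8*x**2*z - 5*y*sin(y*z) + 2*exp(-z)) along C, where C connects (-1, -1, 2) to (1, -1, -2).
-4*sinh(2)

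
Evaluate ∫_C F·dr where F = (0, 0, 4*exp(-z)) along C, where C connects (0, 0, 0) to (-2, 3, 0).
0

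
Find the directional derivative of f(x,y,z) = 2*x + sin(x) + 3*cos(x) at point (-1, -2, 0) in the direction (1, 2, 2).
cos(1)/3 + 2/3 + sin(1)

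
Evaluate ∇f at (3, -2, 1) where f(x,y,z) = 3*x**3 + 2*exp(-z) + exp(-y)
(81, -exp(2), -2*exp(-1))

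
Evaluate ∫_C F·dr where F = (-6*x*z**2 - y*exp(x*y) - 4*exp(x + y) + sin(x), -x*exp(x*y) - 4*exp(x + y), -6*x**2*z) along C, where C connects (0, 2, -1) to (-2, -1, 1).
-10 - 4*exp(-3) - cos(2) + 3*exp(2)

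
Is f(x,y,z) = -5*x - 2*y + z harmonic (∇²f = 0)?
Yes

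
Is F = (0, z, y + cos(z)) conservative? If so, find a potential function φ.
Yes, F is conservative. φ = y*z + sin(z)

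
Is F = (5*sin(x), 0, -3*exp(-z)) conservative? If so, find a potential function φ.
Yes, F is conservative. φ = -5*cos(x) + 3*exp(-z)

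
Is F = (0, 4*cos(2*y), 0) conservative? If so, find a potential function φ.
Yes, F is conservative. φ = 2*sin(2*y)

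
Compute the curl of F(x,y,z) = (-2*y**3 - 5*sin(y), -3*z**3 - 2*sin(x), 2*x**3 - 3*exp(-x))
(9*z**2, -6*x**2 - 3*exp(-x), 6*y**2 - 2*cos(x) + 5*cos(y))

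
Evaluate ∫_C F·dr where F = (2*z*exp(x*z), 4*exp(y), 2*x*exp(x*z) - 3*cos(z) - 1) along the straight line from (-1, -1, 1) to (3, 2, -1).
-6*exp(-1) + 2*exp(-3) + 2 + 6*sin(1) + 4*exp(2)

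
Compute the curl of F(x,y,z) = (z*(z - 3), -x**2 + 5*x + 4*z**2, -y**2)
(-2*y - 8*z, 2*z - 3, 5 - 2*x)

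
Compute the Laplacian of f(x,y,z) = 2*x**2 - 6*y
4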